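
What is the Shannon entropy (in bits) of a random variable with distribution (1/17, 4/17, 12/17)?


H = -sum(p_i * log2(p_i)). Terms: -(1/17)*log2(1/17) = 0.240439; -(4/17)*log2(4/17) = 0.491168; -(12/17)*log2(12/17) = 0.354706. H = 0.240439 + 0.491168 + 0.354706 = 1.0863

1.0863 bits


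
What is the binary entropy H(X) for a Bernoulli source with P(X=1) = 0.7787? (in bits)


H = -p*log2(p) - (1-p)*log2(1-p). -0.7787*log2(0.7787) = 0.281002; -0.2213*log2(0.2213) = 0.481532. H = 0.281002 + 0.481532 = 0.7625

0.7625 bits


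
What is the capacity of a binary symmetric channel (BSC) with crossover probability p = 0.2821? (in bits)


H(p) = -p*log2(p) - (1-p)*log2(1-p) = -0.2821*log2(0.2821) - 0.7179*log2(0.7179) = 0.515036 + 0.343260 = 0.8583. C = 1 - H(p) = 1 - 0.8583 = 0.1417

0.1417 bits


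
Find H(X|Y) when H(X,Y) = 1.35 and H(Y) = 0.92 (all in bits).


H(X|Y) = H(X,Y) - H(Y) = 1.35 - 0.92 = 0.43

0.43 bits


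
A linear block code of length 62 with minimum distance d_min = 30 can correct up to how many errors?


Correction capability = floor((d-1)/2) = floor((30-1)/2) = 14

14 errors


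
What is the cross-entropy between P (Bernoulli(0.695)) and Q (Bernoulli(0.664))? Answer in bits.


H(P,Q) = -p*log2(q) - (1-p)*log2(1-q). -0.695*log2(0.664) = 0.410568; -0.305*log2(0.336) = 0.479907. H(P,Q) = 0.410568 + 0.479907 = 0.8905

0.8905 bits


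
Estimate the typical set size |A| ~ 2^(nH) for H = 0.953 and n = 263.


log2|A_typical| = nH = 263 * 0.953 = 250.639, so |A_typical| ~ 2^250.639 = 2.817e+75

2.817e+75


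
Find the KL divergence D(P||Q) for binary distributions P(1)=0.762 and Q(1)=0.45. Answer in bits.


KL = p*log2(p/q) + (1-p)*log2((1-p)/(1-q)) = 0.762*log2(0.762/0.45) + 0.238*log2(0.238/0.55) = 0.2914

0.2914 bits


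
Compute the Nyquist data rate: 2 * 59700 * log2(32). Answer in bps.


Rate = 2 * B * log2(M) = 2 * 59700 * 5.0 = 597000.0

597000.0 bps


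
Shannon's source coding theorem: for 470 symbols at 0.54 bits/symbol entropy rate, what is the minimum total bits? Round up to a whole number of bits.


Minimum bits >= n * H = 470 * 0.54 = 253.8, rounded up to a whole number of bits = 254

254 bits


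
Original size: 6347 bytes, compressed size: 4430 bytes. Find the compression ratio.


Ratio = original / compressed = 6347 / 4430 = 1.4327

1.4327


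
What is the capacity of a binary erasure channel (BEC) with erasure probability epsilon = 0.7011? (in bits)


C = 1 - epsilon = 1 - 0.7011 = 0.2989

0.2989 bits


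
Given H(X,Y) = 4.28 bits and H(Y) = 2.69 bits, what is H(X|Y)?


H(X|Y) = H(X,Y) - H(Y) = 4.28 - 2.69 = 1.59

1.59 bits


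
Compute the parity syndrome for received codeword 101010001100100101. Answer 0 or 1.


Syndrome = XOR of all bits = 1 XOR 0 XOR 1 XOR 0 XOR 1 XOR 0 XOR 0 XOR 0 XOR 1 XOR 1 XOR 0 XOR 0 XOR 1 XOR 0 XOR 0 XOR 1 XOR 0 XOR 1 = 0

0


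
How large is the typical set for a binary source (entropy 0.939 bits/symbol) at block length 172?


log2|A_typical| = nH = 172 * 0.939 = 161.508, so |A_typical| ~ 2^161.508 = 4.157e+48

4.157e+48


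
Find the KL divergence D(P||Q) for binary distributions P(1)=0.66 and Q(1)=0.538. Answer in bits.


KL = p*log2(p/q) + (1-p)*log2((1-p)/(1-q)) = 0.66*log2(0.66/0.538) + 0.34*log2(0.34/0.462) = 0.0442

0.0442 bits


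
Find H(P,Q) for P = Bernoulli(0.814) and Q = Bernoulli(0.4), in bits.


H(P,Q) = -p*log2(q) - (1-p)*log2(1-q). -0.814*log2(0.4) = 1.076049; -0.186*log2(0.6) = 0.137076. H(P,Q) = 1.076049 + 0.137076 = 1.2131

1.2131 bits


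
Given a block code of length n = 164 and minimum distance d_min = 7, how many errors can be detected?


Detection capability = d_min - 1 = 7 - 1 = 6

6 errors


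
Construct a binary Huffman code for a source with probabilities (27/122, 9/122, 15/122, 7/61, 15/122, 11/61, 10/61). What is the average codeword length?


Huffman construction (repeatedly merge the two least-probable nodes; each merge adds 1 bit to every symbol beneath it): 9/122 + 7/61 = 23/122; 15/122 + 15/122 = 15/61; 10/61 + 11/61 = 21/61; 23/122 + 27/122 = 25/61; 15/61 + 21/61 = 36/61; 25/61 + 36/61 = 1. Resulting codeword lengths (in the order the probabilities were given): (2, 3, 3, 3, 3, 3, 3). L_avg = sum(p_i * l_i) = 27/122*2 + 9/122*3 + 15/122*3 + 7/61*3 + 15/122*3 + 11/61*3 + 10/61*3 = 339/122 = 2.7787

2.7787 bits


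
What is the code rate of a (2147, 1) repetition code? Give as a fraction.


Rate = k/n = 1/2147

1/2147


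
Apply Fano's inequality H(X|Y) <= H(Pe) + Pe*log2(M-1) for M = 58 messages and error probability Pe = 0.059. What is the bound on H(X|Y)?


H(Pe) = -Pe*log2(Pe) - (1-Pe)*log2(1-Pe) = -0.059*log2(0.059) - 0.941*log2(0.941) = 0.240905 + 0.082557 = 0.3235. Pe*log2(M-1) = 0.059*log2(57) = 0.344141. Bound = H(Pe) + Pe*log2(M-1) = 0.240905 + 0.082557 + 0.344141 = 0.6676

0.6676 bits


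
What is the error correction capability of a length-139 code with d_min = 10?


Correction capability = floor((d-1)/2) = floor((10-1)/2) = 4

4 errors


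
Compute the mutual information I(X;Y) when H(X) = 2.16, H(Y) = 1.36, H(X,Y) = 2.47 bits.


I(X;Y) = H(X) + H(Y) - H(X,Y) = 2.16 + 1.36 - 2.47 = 1.05

1.05 bits


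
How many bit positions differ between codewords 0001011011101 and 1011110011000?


Count differing positions: ^ . ^ . ^ . ^ . . . ^ . ^ = 6 differences

6


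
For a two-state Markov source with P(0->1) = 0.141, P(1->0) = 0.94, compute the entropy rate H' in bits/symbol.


Stationary distribution: pi_0 = p10/(p01+p10) = 0.8696, pi_1 = 0.1304. Entropy rate H' = pi_0*H(p01) + pi_1*H(p10) = 0.8696*0.5869 + 0.1304*0.3274 = 0.553

0.553 bits/symbol


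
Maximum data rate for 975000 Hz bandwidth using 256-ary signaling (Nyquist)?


Rate = 2 * B * log2(M) = 2 * 975000 * 8.0 = 15600000.0

15600000.0 bps


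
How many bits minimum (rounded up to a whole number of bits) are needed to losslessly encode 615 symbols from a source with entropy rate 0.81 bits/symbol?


Minimum bits >= n * H = 615 * 0.81 = 498.15, rounded up to a whole number of bits = 499

499 bits


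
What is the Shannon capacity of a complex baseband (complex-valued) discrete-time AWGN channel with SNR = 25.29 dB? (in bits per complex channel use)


SNR_linear = 10^(25.29/10) = 338.0648; C = log2(1 + SNR_linear) = log2(1 + 338.0648) = 8.4054

8.4054 bits/channel use


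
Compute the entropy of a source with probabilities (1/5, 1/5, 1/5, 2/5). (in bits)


H = -sum(p_i * log2(p_i)). Terms: -(1/5)*log2(1/5) = 0.464386; -(1/5)*log2(1/5) = 0.464386; -(1/5)*log2(1/5) = 0.464386; -(2/5)*log2(2/5) = 0.528771. H = 0.464386 + 0.464386 + 0.464386 + 0.528771 = 1.9219

1.9219 bits


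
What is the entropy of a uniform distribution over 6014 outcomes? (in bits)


H = log2(n) = log2(6014) = 12.5541

12.5541 bits


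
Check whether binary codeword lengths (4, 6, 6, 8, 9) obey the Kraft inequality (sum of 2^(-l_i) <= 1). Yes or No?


Kraft sum = sum(2^(-l_i)) = 0.0996, need <= 1. Result: satisfied (a binary prefix-free code with these lengths exists)

Yes


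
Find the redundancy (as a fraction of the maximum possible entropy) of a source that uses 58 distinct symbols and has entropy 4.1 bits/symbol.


H_max = log2(K) = log2(58) = 5.858 bits/symbol. Redundancy = 1 - H/H_max = 1 - 4.1/5.858 = 1 - 0.6999 = 0.3001

0.3001


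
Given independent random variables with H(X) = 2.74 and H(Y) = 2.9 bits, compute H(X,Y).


For independent variables, H(X,Y) = H(X) + H(Y) = 2.74 + 2.9 = 5.64

5.64 bits


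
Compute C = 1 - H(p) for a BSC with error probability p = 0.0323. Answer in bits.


H(p) = -p*log2(p) - (1-p)*log2(1-p) = -0.0323*log2(0.0323) - 0.9677*log2(0.9677) = 0.159960 + 0.045838 = 0.2058. C = 1 - H(p) = 1 - 0.2058 = 0.7942

0.7942 bits


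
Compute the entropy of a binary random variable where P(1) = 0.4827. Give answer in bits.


H = -p*log2(p) - (1-p)*log2(1-p). -0.4827*log2(0.4827) = 0.507222; -0.5173*log2(0.5173) = 0.491914. H = 0.507222 + 0.491914 = 0.9991

0.9991 bits


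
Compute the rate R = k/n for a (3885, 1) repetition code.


Rate = k/n = 1/3885

1/3885


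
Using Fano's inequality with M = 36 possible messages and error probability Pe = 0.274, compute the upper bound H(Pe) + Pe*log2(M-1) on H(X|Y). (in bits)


H(Pe) = -Pe*log2(Pe) - (1-Pe)*log2(1-Pe) = -0.274*log2(0.274) - 0.726*log2(0.726) = 0.511764 + 0.335382 = 0.8471. Pe*log2(M-1) = 0.274*log2(35) = 1.405424. Bound = H(Pe) + Pe*log2(M-1) = 0.511764 + 0.335382 + 1.405424 = 2.2526

2.2526 bits


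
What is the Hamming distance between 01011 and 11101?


Count differing positions: ^ . ^ ^ . = 3 differences

3


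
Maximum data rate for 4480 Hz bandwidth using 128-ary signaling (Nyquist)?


Rate = 2 * B * log2(M) = 2 * 4480 * 7.0 = 62720.0

62720.0 bps


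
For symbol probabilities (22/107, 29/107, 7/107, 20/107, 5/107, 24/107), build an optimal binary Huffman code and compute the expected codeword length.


Huffman construction (repeatedly merge the two least-probable nodes; each merge adds 1 bit to every symbol beneath it): 5/107 + 7/107 = 12/107; 12/107 + 20/107 = 32/107; 22/107 + 24/107 = 46/107; 29/107 + 32/107 = 61/107; 46/107 + 61/107 = 1. Resulting codeword lengths (in the order the probabilities were given): (2, 2, 4, 3, 4, 2). L_avg = sum(p_i * l_i) = 22/107*2 + 29/107*2 + 7/107*4 + 20/107*3 + 5/107*4 + 24/107*2 = 258/107 = 2.4112

2.4112 bits


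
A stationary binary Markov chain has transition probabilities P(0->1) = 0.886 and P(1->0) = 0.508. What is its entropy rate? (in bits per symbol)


Stationary distribution: pi_0 = p10/(p01+p10) = 0.3644, pi_1 = 0.6356. Entropy rate H' = pi_0*H(p01) + pi_1*H(p10) = 0.3644*0.5119 + 0.6356*0.9998 = 0.822

0.822 bits/symbol


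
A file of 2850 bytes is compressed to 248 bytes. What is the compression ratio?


Ratio = original / compressed = 2850 / 248 = 11.4919

11.4919


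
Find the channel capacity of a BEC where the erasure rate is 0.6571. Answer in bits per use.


C = 1 - epsilon = 1 - 0.6571 = 0.3429

0.3429 bits


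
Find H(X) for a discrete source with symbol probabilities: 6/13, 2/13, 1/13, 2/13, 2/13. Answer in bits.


H = -sum(p_i * log2(p_i)). Terms: -(6/13)*log2(6/13) = 0.514836; -(2/13)*log2(2/13) = 0.415452; -(1/13)*log2(1/13) = 0.284649; -(2/13)*log2(2/13) = 0.415452; -(2/13)*log2(2/13) = 0.415452. H = 0.514836 + 0.415452 + 0.284649 + 0.415452 + 0.415452 = 2.0458

2.0458 bits


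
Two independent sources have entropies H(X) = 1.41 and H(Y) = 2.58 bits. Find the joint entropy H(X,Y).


For independent variables, H(X,Y) = H(X) + H(Y) = 1.41 + 2.58 = 3.99

3.99 bits


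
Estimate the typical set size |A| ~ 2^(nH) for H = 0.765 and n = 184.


log2|A_typical| = nH = 184 * 0.765 = 140.76, so |A_typical| ~ 2^140.76 = 2.360e+42

2.360e+42


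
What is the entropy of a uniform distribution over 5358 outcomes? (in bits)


H = log2(n) = log2(5358) = 12.3875

12.3875 bits


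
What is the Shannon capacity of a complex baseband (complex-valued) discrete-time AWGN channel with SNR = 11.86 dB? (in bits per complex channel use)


SNR_linear = 10^(11.86/10) = 15.3462; C = log2(1 + SNR_linear) = log2(1 + 15.3462) = 4.0309

4.0309 bits/channel use


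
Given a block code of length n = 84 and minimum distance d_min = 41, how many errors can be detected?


Detection capability = d_min - 1 = 41 - 1 = 40

40 errors


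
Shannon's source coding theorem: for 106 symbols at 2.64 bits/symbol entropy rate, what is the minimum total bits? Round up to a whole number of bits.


Minimum bits >= n * H = 106 * 2.64 = 279.84, rounded up to a whole number of bits = 280

280 bits


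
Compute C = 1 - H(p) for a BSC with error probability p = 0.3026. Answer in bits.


H(p) = -p*log2(p) - (1-p)*log2(1-p) = -0.3026*log2(0.3026) - 0.6974*log2(0.6974) = 0.521839 + 0.362607 = 0.8844. C = 1 - H(p) = 1 - 0.8844 = 0.1156

0.1156 bits


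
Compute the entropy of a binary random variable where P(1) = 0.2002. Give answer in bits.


H = -p*log2(p) - (1-p)*log2(1-p). -0.2002*log2(0.2002) = 0.464561; -0.7998*log2(0.7998) = 0.257767. H = 0.464561 + 0.257767 = 0.7223

0.7223 bits


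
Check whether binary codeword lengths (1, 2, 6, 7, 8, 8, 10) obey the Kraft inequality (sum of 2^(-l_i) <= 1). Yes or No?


Kraft sum = sum(2^(-l_i)) = 0.7822, need <= 1. Result: satisfied (a binary prefix-free code with these lengths exists)

Yes


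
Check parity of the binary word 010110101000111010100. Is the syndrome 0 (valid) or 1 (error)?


Syndrome = XOR of all bits = 0 XOR 1 XOR 0 XOR 1 XOR 1 XOR 0 XOR 1 XOR 0 XOR 1 XOR 0 XOR 0 XOR 0 XOR 1 XOR 1 XOR 1 XOR 0 XOR 1 XOR 0 XOR 1 XOR 0 XOR 0 = 0

0


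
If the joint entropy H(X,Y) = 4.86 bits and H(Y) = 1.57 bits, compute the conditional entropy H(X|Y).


H(X|Y) = H(X,Y) - H(Y) = 4.86 - 1.57 = 3.29

3.29 bits


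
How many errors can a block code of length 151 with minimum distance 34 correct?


Correction capability = floor((d-1)/2) = floor((34-1)/2) = 16

16 errors


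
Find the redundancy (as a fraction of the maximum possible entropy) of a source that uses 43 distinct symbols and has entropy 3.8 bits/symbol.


H_max = log2(K) = log2(43) = 5.4263 bits/symbol. Redundancy = 1 - H/H_max = 1 - 3.8/5.4263 = 1 - 0.7003 = 0.2997

0.2997


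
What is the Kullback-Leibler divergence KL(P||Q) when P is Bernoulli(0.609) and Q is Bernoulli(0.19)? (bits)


KL = p*log2(p/q) + (1-p)*log2((1-p)/(1-q)) = 0.609*log2(0.609/0.19) + 0.391*log2(0.391/0.81) = 0.6125

0.6125 bits


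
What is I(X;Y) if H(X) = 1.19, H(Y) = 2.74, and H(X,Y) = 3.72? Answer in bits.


I(X;Y) = H(X) + H(Y) - H(X,Y) = 1.19 + 2.74 - 3.72 = 0.21

0.21 bits


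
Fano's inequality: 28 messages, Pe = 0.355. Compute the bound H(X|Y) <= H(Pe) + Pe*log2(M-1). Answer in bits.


H(Pe) = -Pe*log2(Pe) - (1-Pe)*log2(1-Pe) = -0.355*log2(0.355) - 0.645*log2(0.645) = 0.530409 + 0.408046 = 0.9385. Pe*log2(M-1) = 0.355*log2(27) = 1.687985. Bound = H(Pe) + Pe*log2(M-1) = 0.530409 + 0.408046 + 1.687985 = 2.6264

2.6264 bits


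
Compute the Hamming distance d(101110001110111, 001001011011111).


Count differing positions: ^ . . ^ ^ ^ . ^ . ^ . ^ . . . = 7 differences

7


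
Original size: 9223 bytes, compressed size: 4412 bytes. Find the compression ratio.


Ratio = original / compressed = 9223 / 4412 = 2.0904

2.0904


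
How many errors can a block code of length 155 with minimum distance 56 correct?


Correction capability = floor((d-1)/2) = floor((56-1)/2) = 27

27 errors


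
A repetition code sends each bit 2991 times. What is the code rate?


Rate = k/n = 1/2991

1/2991


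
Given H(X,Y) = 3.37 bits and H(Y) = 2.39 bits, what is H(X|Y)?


H(X|Y) = H(X,Y) - H(Y) = 3.37 - 2.39 = 0.98

0.98 bits


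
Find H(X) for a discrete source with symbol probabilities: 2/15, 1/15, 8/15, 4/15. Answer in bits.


H = -sum(p_i * log2(p_i)). Terms: -(2/15)*log2(2/15) = 0.387585; -(1/15)*log2(1/15) = 0.260459; -(8/15)*log2(8/15) = 0.483675; -(4/15)*log2(4/15) = 0.508504. H = 0.387585 + 0.260459 + 0.483675 + 0.508504 = 1.6402

1.6402 bits


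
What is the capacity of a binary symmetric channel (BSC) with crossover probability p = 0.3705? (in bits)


H(p) = -p*log2(p) - (1-p)*log2(1-p) = -0.3705*log2(0.3705) - 0.6295*log2(0.6295) = 0.530724 + 0.420331 = 0.9511. C = 1 - H(p) = 1 - 0.9511 = 0.0489

0.0489 bits


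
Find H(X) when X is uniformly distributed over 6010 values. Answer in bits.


H = log2(n) = log2(6010) = 12.5531

12.5531 bits


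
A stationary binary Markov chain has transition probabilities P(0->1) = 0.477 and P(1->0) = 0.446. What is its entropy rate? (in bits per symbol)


Stationary distribution: pi_0 = p10/(p01+p10) = 0.4832, pi_1 = 0.5168. Entropy rate H' = pi_0*H(p01) + pi_1*H(p10) = 0.4832*0.9985 + 0.5168*0.9916 = 0.9949

0.9949 bits/symbol


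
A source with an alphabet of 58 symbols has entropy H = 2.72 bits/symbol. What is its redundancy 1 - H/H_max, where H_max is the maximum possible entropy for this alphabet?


H_max = log2(K) = log2(58) = 5.858 bits/symbol. Redundancy = 1 - H/H_max = 1 - 2.72/5.858 = 1 - 0.4643 = 0.5357

0.5357


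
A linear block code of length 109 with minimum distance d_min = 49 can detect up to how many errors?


Detection capability = d_min - 1 = 49 - 1 = 48

48 errors


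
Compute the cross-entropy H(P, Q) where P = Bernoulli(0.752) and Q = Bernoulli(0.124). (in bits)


H(P,Q) = -p*log2(q) - (1-p)*log2(1-q). -0.752*log2(0.124) = 2.264714; -0.248*log2(0.876) = 0.047367. H(P,Q) = 2.264714 + 0.047367 = 2.3121

2.3121 bits


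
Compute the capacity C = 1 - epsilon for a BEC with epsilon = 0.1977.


C = 1 - epsilon = 1 - 0.1977 = 0.8023

0.8023 bits


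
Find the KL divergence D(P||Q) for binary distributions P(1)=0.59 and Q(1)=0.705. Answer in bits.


KL = p*log2(p/q) + (1-p)*log2((1-p)/(1-q)) = 0.59*log2(0.59/0.705) + 0.41*log2(0.41/0.295) = 0.0431

0.0431 bits


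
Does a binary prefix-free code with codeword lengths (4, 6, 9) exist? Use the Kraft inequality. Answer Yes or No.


Kraft sum = sum(2^(-l_i)) = 0.0801, need <= 1. Result: satisfied (a binary prefix-free code with these lengths exists)

Yes


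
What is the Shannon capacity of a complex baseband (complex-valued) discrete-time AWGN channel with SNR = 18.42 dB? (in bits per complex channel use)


SNR_linear = 10^(18.42/10) = 69.5024; C = log2(1 + SNR_linear) = log2(1 + 69.5024) = 6.1396

6.1396 bits/channel use


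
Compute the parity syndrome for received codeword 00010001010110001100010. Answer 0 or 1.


Syndrome = XOR of all bits = 0 XOR 0 XOR 0 XOR 1 XOR 0 XOR 0 XOR 0 XOR 1 XOR 0 XOR 1 XOR 0 XOR 1 XOR 1 XOR 0 XOR 0 XOR 0 XOR 1 XOR 1 XOR 0 XOR 0 XOR 0 XOR 1 XOR 0 = 0

0


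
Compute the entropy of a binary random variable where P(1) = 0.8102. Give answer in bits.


H = -p*log2(p) - (1-p)*log2(1-p). -0.8102*log2(0.8102) = 0.246017; -0.1898*log2(0.1898) = 0.455036. H = 0.246017 + 0.455036 = 0.7011

0.7011 bits


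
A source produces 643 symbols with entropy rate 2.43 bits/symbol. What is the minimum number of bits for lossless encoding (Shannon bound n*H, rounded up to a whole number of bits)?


Minimum bits >= n * H = 643 * 2.43 = 1562.49, rounded up to a whole number of bits = 1563

1563 bits


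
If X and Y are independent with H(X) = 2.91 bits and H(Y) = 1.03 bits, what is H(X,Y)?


For independent variables, H(X,Y) = H(X) + H(Y) = 2.91 + 1.03 = 3.94

3.94 bits


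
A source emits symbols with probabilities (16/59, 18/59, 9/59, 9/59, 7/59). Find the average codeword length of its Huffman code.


Huffman construction (repeatedly merge the two least-probable nodes; each merge adds 1 bit to every symbol beneath it): 7/59 + 9/59 = 16/59; 9/59 + 16/59 = 25/59; 16/59 + 18/59 = 34/59; 25/59 + 34/59 = 1. Resulting codeword lengths (in the order the probabilities were given): (2, 2, 3, 2, 3). L_avg = sum(p_i * l_i) = 16/59*2 + 18/59*2 + 9/59*3 + 9/59*2 + 7/59*3 = 134/59 = 2.2712

2.2712 bits


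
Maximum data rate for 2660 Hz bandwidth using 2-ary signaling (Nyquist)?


Rate = 2 * B * log2(M) = 2 * 2660 * 1.0 = 5320.0

5320.0 bps


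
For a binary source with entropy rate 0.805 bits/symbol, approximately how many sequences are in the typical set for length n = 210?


log2|A_typical| = nH = 210 * 0.805 = 169.05, so |A_typical| ~ 2^169.05 = 7.747e+50

7.747e+50


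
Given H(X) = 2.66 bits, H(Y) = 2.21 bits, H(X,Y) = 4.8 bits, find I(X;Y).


I(X;Y) = H(X) + H(Y) - H(X,Y) = 2.66 + 2.21 - 4.8 = 0.07

0.07 bits


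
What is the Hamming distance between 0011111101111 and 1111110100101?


Count differing positions: ^ ^ . . . . ^ . . ^ . ^ . = 5 differences

5


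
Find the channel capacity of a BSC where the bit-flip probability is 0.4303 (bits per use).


H(p) = -p*log2(p) - (1-p)*log2(1-p) = -0.4303*log2(0.4303) - 0.5697*log2(0.5697) = 0.523497 + 0.462440 = 0.9859. C = 1 - H(p) = 1 - 0.9859 = 0.0141

0.0141 bits


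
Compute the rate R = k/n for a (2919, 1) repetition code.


Rate = k/n = 1/2919

1/2919


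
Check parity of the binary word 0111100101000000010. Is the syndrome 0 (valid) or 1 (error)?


Syndrome = XOR of all bits = 0 XOR 1 XOR 1 XOR 1 XOR 1 XOR 0 XOR 0 XOR 1 XOR 0 XOR 1 XOR 0 XOR 0 XOR 0 XOR 0 XOR 0 XOR 0 XOR 0 XOR 1 XOR 0 = 1

1


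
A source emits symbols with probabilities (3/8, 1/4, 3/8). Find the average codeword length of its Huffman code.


Huffman construction (repeatedly merge the two least-probable nodes; each merge adds 1 bit to every symbol beneath it): 1/4 + 3/8 = 5/8; 3/8 + 5/8 = 1. Resulting codeword lengths (in the order the probabilities were given): (2, 2, 1). L_avg = sum(p_i * l_i) = 3/8*2 + 1/4*2 + 3/8*1 = 13/8 = 1.625

1.625 bits


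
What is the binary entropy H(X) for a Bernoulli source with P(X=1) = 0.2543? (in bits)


H = -p*log2(p) - (1-p)*log2(1-p). -0.2543*log2(0.2543) = 0.502343; -0.7457*log2(0.7457) = 0.315679. H = 0.502343 + 0.315679 = 0.818

0.818 bits


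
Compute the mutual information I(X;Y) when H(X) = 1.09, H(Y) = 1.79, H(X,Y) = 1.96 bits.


I(X;Y) = H(X) + H(Y) - H(X,Y) = 1.09 + 1.79 - 1.96 = 0.92

0.92 bits


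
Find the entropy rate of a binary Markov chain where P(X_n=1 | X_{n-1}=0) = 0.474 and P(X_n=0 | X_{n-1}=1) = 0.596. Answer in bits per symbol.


Stationary distribution: pi_0 = p10/(p01+p10) = 0.557, pi_1 = 0.443. Entropy rate H' = pi_0*H(p01) + pi_1*H(p10) = 0.557*0.998 + 0.443*0.9732 = 0.9871

0.9871 bits/symbol


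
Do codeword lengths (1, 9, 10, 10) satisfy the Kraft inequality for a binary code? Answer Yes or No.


Kraft sum = sum(2^(-l_i)) = 0.5039, need <= 1. Result: satisfied (a binary prefix-free code with these lengths exists)

Yes


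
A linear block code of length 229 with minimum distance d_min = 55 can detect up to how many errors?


Detection capability = d_min - 1 = 55 - 1 = 54

54 errors


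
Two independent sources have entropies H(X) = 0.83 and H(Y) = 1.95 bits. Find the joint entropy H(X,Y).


For independent variables, H(X,Y) = H(X) + H(Y) = 0.83 + 1.95 = 2.78

2.78 bits


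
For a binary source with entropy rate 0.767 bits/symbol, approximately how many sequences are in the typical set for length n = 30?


log2|A_typical| = nH = 30 * 0.767 = 23.01, so |A_typical| ~ 2^23.01 = 8.447e+06

8.447e+06


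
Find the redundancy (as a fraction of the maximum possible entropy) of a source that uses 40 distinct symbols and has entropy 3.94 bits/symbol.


H_max = log2(K) = log2(40) = 5.3219 bits/symbol. Redundancy = 1 - H/H_max = 1 - 3.94/5.3219 = 1 - 0.7403 = 0.2597

0.2597


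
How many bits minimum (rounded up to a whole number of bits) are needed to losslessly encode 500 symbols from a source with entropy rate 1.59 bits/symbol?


Minimum bits >= n * H = 500 * 1.59 = 795.0, rounded up to a whole number of bits = 795

795 bits


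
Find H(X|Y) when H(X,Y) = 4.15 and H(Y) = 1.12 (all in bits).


H(X|Y) = H(X,Y) - H(Y) = 4.15 - 1.12 = 3.03

3.03 bits


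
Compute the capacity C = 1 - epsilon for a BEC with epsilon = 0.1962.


C = 1 - epsilon = 1 - 0.1962 = 0.8038

0.8038 bits


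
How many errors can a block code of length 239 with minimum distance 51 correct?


Correction capability = floor((d-1)/2) = floor((51-1)/2) = 25

25 errors


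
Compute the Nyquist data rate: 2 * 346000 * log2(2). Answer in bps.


Rate = 2 * B * log2(M) = 2 * 346000 * 1.0 = 692000.0

692000.0 bps


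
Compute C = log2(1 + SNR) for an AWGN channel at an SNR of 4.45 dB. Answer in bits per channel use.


SNR_linear = 10^(4.45/10) = 2.7861; C = log2(1 + SNR_linear) = log2(1 + 2.7861) = 1.9207

1.9207 bits/channel use


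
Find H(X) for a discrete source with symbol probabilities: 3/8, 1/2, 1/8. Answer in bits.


H = -sum(p_i * log2(p_i)). Terms: -(3/8)*log2(3/8) = 0.530639; -(1/2)*log2(1/2) = 0.500000; -(1/8)*log2(1/8) = 0.375000. H = 0.530639 + 0.500000 + 0.375000 = 1.4056

1.4056 bits


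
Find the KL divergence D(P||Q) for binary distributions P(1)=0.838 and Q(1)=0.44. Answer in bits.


KL = p*log2(p/q) + (1-p)*log2((1-p)/(1-q)) = 0.838*log2(0.838/0.44) + 0.162*log2(0.162/0.56) = 0.489

0.489 bits


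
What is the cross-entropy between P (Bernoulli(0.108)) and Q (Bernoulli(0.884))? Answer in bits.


H(P,Q) = -p*log2(q) - (1-p)*log2(1-q). -0.108*log2(0.884) = 0.019211; -0.892*log2(0.116) = 2.772161. H(P,Q) = 0.019211 + 2.772161 = 2.7914

2.7914 bits


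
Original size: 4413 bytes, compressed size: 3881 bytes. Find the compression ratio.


Ratio = original / compressed = 4413 / 3881 = 1.1371

1.1371


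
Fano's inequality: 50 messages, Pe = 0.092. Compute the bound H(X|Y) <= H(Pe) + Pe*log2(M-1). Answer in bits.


H(Pe) = -Pe*log2(Pe) - (1-Pe)*log2(1-Pe) = -0.092*log2(0.092) - 0.908*log2(0.908) = 0.316684 + 0.126426 = 0.4431. Pe*log2(M-1) = 0.092*log2(49) = 0.516553. Bound = H(Pe) + Pe*log2(M-1) = 0.316684 + 0.126426 + 0.516553 = 0.9597

0.9597 bits


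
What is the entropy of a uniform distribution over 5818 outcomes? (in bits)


H = log2(n) = log2(5818) = 12.5063

12.5063 bits


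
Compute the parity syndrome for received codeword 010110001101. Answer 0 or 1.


Syndrome = XOR of all bits = 0 XOR 1 XOR 0 XOR 1 XOR 1 XOR 0 XOR 0 XOR 0 XOR 1 XOR 1 XOR 0 XOR 1 = 0

0


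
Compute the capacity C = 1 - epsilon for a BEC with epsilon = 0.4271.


C = 1 - epsilon = 1 - 0.4271 = 0.5729

0.5729 bits


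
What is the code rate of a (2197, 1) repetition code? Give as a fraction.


Rate = k/n = 1/2197

1/2197


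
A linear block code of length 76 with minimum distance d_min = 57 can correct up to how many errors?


Correction capability = floor((d-1)/2) = floor((57-1)/2) = 28

28 errors


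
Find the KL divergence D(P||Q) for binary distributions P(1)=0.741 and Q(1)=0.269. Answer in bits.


KL = p*log2(p/q) + (1-p)*log2((1-p)/(1-q)) = 0.741*log2(0.741/0.269) + 0.259*log2(0.259/0.731) = 0.6955

0.6955 bits


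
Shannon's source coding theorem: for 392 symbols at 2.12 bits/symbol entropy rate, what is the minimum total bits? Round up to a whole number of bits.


Minimum bits >= n * H = 392 * 2.12 = 831.04, rounded up to a whole number of bits = 832

832 bits


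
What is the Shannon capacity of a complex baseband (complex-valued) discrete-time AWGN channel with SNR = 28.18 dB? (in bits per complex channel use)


SNR_linear = 10^(28.18/10) = 657.6578; C = log2(1 + SNR_linear) = log2(1 + 657.6578) = 9.3634

9.3634 bits/channel use


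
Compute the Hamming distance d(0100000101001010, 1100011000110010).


Count differing positions: ^ . . . . ^ ^ ^ . ^ ^ ^ ^ . . . = 8 differences

8


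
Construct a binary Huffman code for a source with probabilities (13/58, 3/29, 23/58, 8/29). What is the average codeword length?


Huffman construction (repeatedly merge the two least-probable nodes; each merge adds 1 bit to every symbol beneath it): 3/29 + 13/58 = 19/58; 8/29 + 19/58 = 35/58; 23/58 + 35/58 = 1. Resulting codeword lengths (in the order the probabilities were given): (3, 3, 1, 2). L_avg = sum(p_i * l_i) = 13/58*3 + 3/29*3 + 23/58*1 + 8/29*2 = 56/29 = 1.931

1.931 bits


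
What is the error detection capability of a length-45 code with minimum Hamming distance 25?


Detection capability = d_min - 1 = 25 - 1 = 24

24 errors


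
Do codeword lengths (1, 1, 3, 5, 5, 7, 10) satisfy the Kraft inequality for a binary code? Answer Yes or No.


Kraft sum = sum(2^(-l_i)) = 1.1963, need <= 1. Result: violated (a binary prefix-free code with these lengths cannot exist)

No


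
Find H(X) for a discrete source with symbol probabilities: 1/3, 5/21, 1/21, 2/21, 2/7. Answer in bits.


H = -sum(p_i * log2(p_i)). Terms: -(1/3)*log2(1/3) = 0.528321; -(5/21)*log2(5/21) = 0.492950; -(1/21)*log2(1/21) = 0.209158; -(2/21)*log2(2/21) = 0.323078; -(2/7)*log2(2/7) = 0.516387. H = 0.528321 + 0.492950 + 0.209158 + 0.323078 + 0.516387 = 2.0699

2.0699 bits


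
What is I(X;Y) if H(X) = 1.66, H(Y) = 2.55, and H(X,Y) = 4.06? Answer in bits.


I(X;Y) = H(X) + H(Y) - H(X,Y) = 1.66 + 2.55 - 4.06 = 0.15

0.15 bits


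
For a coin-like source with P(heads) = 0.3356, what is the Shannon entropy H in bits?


H = -p*log2(p) - (1-p)*log2(1-p). -0.3356*log2(0.3356) = 0.528632; -0.6644*log2(0.6644) = 0.391914. H = 0.528632 + 0.391914 = 0.9205

0.9205 bits


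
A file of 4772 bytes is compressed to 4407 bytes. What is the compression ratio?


Ratio = original / compressed = 4772 / 4407 = 1.0828

1.0828


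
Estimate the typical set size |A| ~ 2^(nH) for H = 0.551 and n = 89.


log2|A_typical| = nH = 89 * 0.551 = 49.039, so |A_typical| ~ 2^49.039 = 5.784e+14

5.784e+14


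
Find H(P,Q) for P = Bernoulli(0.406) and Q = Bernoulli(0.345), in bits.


H(P,Q) = -p*log2(q) - (1-p)*log2(1-q). -0.406*log2(0.345) = 0.623345; -0.594*log2(0.655) = 0.362597. H(P,Q) = 0.623345 + 0.362597 = 0.9859

0.9859 bits


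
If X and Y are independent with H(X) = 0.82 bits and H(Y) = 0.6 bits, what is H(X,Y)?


For independent variables, H(X,Y) = H(X) + H(Y) = 0.82 + 0.6 = 1.42

1.42 bits


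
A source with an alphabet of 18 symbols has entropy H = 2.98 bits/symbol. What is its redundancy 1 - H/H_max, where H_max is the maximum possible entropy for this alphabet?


H_max = log2(K) = log2(18) = 4.1699 bits/symbol. Redundancy = 1 - H/H_max = 1 - 2.98/4.1699 = 1 - 0.7146 = 0.2854

0.2854


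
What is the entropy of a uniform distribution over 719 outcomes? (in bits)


H = log2(n) = log2(719) = 9.4898

9.4898 bits


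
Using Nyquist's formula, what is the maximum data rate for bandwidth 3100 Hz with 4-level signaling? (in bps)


Rate = 2 * B * log2(M) = 2 * 3100 * 2.0 = 12400.0

12400.0 bps


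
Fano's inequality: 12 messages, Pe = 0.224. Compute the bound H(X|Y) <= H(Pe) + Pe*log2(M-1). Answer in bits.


H(Pe) = -Pe*log2(Pe) - (1-Pe)*log2(1-Pe) = -0.224*log2(0.224) - 0.776*log2(0.776) = 0.483488 + 0.283916 = 0.7674. Pe*log2(M-1) = 0.224*log2(11) = 0.774913. Bound = H(Pe) + Pe*log2(M-1) = 0.483488 + 0.283916 + 0.774913 = 1.5423

1.5423 bits


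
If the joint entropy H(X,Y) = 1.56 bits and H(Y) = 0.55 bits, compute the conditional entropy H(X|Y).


H(X|Y) = H(X,Y) - H(Y) = 1.56 - 0.55 = 1.01

1.01 bits


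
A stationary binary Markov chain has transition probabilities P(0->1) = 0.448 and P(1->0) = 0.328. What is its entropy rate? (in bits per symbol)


Stationary distribution: pi_0 = p10/(p01+p10) = 0.4227, pi_1 = 0.5773. Entropy rate H' = pi_0*H(p01) + pi_1*H(p10) = 0.4227*0.9922 + 0.5773*0.9129 = 0.9464

0.9464 bits/symbol


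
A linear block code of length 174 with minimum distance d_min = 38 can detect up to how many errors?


Detection capability = d_min - 1 = 38 - 1 = 37

37 errors


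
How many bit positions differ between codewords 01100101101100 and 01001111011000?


Count differing positions: . . ^ . ^ . ^ . ^ ^ . ^ . . = 6 differences

6


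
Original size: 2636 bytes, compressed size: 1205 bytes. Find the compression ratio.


Ratio = original / compressed = 2636 / 1205 = 2.1876

2.1876


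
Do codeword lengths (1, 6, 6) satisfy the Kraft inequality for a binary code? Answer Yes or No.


Kraft sum = sum(2^(-l_i)) = 0.5312, need <= 1. Result: satisfied (a binary prefix-free code with these lengths exists)

Yes


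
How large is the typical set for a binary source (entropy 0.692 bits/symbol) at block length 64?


log2|A_typical| = nH = 64 * 0.692 = 44.288, so |A_typical| ~ 2^44.288 = 2.148e+13

2.148e+13


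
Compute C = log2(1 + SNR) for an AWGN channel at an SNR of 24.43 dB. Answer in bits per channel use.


SNR_linear = 10^(24.43/10) = 277.332; C = log2(1 + SNR_linear) = log2(1 + 277.332) = 8.1207

8.1207 bits/channel use


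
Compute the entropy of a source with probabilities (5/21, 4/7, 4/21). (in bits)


H = -sum(p_i * log2(p_i)). Terms: -(5/21)*log2(5/21) = 0.492950; -(4/7)*log2(4/7) = 0.461346; -(4/21)*log2(4/21) = 0.455680. H = 0.492950 + 0.461346 + 0.455680 = 1.41

1.41 bits


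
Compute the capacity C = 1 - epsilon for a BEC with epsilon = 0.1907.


C = 1 - epsilon = 1 - 0.1907 = 0.8093

0.8093 bits


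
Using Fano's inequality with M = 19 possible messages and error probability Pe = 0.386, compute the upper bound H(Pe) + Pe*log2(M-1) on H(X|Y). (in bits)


H(Pe) = -Pe*log2(Pe) - (1-Pe)*log2(1-Pe) = -0.386*log2(0.386) - 0.614*log2(0.614) = 0.530104 + 0.432065 = 0.9622. Pe*log2(M-1) = 0.386*log2(18) = 1.609591. Bound = H(Pe) + Pe*log2(M-1) = 0.530104 + 0.432065 + 1.609591 = 2.5718

2.5718 bits


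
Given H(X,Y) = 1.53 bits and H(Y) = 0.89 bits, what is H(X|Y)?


H(X|Y) = H(X,Y) - H(Y) = 1.53 - 0.89 = 0.64

0.64 bits


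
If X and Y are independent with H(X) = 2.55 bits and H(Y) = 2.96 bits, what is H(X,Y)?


For independent variables, H(X,Y) = H(X) + H(Y) = 2.55 + 2.96 = 5.51

5.51 bits


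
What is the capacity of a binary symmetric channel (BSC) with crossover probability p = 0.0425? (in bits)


H(p) = -p*log2(p) - (1-p)*log2(1-p) = -0.0425*log2(0.0425) - 0.9575*log2(0.9575) = 0.193647 + 0.059993 = 0.2536. C = 1 - H(p) = 1 - 0.2536 = 0.7464

0.7464 bits


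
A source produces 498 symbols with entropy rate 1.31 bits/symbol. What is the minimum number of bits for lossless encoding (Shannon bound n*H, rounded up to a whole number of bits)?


Minimum bits >= n * H = 498 * 1.31 = 652.38, rounded up to a whole number of bits = 653

653 bits


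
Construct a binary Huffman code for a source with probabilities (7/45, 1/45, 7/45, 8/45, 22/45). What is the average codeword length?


Huffman construction (repeatedly merge the two least-probable nodes; each merge adds 1 bit to every symbol beneath it): 1/45 + 7/45 = 8/45; 7/45 + 8/45 = 1/3; 8/45 + 1/3 = 23/45; 22/45 + 23/45 = 1. Resulting codeword lengths (in the order the probabilities were given): (3, 3, 3, 3, 1). L_avg = sum(p_i * l_i) = 7/45*3 + 1/45*3 + 7/45*3 + 8/45*3 + 22/45*1 = 91/45 = 2.0222

2.0222 bits


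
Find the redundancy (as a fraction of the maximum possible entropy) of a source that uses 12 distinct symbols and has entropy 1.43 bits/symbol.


H_max = log2(K) = log2(12) = 3.585 bits/symbol. Redundancy = 1 - H/H_max = 1 - 1.43/3.585 = 1 - 0.3989 = 0.6011

0.6011


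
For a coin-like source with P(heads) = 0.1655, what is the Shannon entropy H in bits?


H = -p*log2(p) - (1-p)*log2(1-p). -0.1655*log2(0.1655) = 0.429489; -0.8345*log2(0.8345) = 0.217818. H = 0.429489 + 0.217818 = 0.6473

0.6473 bits


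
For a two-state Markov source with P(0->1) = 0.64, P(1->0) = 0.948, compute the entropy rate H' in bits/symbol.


Stationary distribution: pi_0 = p10/(p01+p10) = 0.597, pi_1 = 0.403. Entropy rate H' = pi_0*H(p01) + pi_1*H(p10) = 0.597*0.9427 + 0.403*0.2948 = 0.6816

0.6816 bits/symbol


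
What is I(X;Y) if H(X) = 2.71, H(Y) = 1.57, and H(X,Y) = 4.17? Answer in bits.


I(X;Y) = H(X) + H(Y) - H(X,Y) = 2.71 + 1.57 - 4.17 = 0.11

0.11 bits


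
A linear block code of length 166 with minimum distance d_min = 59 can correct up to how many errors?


Correction capability = floor((d-1)/2) = floor((59-1)/2) = 29

29 errors


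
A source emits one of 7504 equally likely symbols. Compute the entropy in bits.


H = log2(n) = log2(7504) = 12.8734

12.8734 bits


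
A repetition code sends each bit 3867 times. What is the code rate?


Rate = k/n = 1/3867

1/3867


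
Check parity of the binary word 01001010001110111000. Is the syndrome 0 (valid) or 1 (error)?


Syndrome = XOR of all bits = 0 XOR 1 XOR 0 XOR 0 XOR 1 XOR 0 XOR 1 XOR 0 XOR 0 XOR 0 XOR 1 XOR 1 XOR 1 XOR 0 XOR 1 XOR 1 XOR 1 XOR 0 XOR 0 XOR 0 = 1

1


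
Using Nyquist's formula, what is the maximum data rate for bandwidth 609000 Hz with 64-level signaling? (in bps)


Rate = 2 * B * log2(M) = 2 * 609000 * 6.0 = 7308000.0

7308000.0 bps


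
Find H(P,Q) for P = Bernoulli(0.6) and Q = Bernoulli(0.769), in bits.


H(P,Q) = -p*log2(q) - (1-p)*log2(1-q). -0.6*log2(0.769) = 0.227367; -0.4*log2(0.231) = 0.845614. H(P,Q) = 0.227367 + 0.845614 = 1.073

1.073 bits


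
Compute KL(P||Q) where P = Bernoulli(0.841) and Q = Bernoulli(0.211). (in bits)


KL = p*log2(p/q) + (1-p)*log2((1-p)/(1-q)) = 0.841*log2(0.841/0.211) + 0.159*log2(0.159/0.789) = 1.3102

1.3102 bits


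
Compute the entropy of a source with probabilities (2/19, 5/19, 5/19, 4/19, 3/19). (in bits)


H = -sum(p_i * log2(p_i)). Terms: -(2/19)*log2(2/19) = 0.341887; -(5/19)*log2(5/19) = 0.506842; -(5/19)*log2(5/19) = 0.506842; -(4/19)*log2(4/19) = 0.473248; -(3/19)*log2(3/19) = 0.420468. H = 0.341887 + 0.506842 + 0.506842 + 0.473248 + 0.420468 = 2.2493

2.2493 bits


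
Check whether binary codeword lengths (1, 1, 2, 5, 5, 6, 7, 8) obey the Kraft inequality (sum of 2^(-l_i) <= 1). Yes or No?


Kraft sum = sum(2^(-l_i)) = 1.3398, need <= 1. Result: violated (a binary prefix-free code with these lengths cannot exist)

No


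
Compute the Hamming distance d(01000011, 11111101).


Count differing positions: ^ . ^ ^ ^ ^ ^ . = 6 differences

6


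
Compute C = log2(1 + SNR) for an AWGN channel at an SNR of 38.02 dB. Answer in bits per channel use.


SNR_linear = 10^(38.02/10) = 6338.6971; C = log2(1 + SNR_linear) = log2(1 + 6338.6971) = 12.6302

12.6302 bits/channel use


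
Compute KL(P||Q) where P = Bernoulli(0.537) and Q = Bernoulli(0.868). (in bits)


KL = p*log2(p/q) + (1-p)*log2((1-p)/(1-q)) = 0.537*log2(0.537/0.868) + 0.463*log2(0.463/0.132) = 0.4662

0.4662 bits


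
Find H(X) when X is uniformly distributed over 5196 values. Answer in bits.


H = log2(n) = log2(5196) = 12.3432

12.3432 bits


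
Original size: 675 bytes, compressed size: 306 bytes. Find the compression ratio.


Ratio = original / compressed = 675 / 306 = 2.2059

2.2059


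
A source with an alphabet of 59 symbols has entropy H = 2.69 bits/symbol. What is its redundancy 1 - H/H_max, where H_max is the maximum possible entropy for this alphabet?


H_max = log2(K) = log2(59) = 5.8826 bits/symbol. Redundancy = 1 - H/H_max = 1 - 2.69/5.8826 = 1 - 0.4573 = 0.5427

0.5427


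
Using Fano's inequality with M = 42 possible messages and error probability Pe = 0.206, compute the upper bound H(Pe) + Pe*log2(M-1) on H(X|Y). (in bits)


H(Pe) = -Pe*log2(Pe) - (1-Pe)*log2(1-Pe) = -0.206*log2(0.206) - 0.794*log2(0.794) = 0.469532 + 0.264235 = 0.7338. Pe*log2(M-1) = 0.206*log2(41) = 1.103656. Bound = H(Pe) + Pe*log2(M-1) = 0.469532 + 0.264235 + 1.103656 = 1.8374

1.8374 bits


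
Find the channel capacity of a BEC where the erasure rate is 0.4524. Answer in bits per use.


C = 1 - epsilon = 1 - 0.4524 = 0.5476

0.5476 bits


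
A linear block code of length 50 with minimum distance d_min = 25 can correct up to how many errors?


Correction capability = floor((d-1)/2) = floor((25-1)/2) = 12

12 errors


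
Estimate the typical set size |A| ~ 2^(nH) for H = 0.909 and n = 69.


log2|A_typical| = nH = 69 * 0.909 = 62.721, so |A_typical| ~ 2^62.721 = 7.602e+18

7.602e+18


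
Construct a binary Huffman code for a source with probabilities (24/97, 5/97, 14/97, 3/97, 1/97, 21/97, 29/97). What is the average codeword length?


Huffman construction (repeatedly merge the two least-probable nodes; each merge adds 1 bit to every symbol beneath it): 1/97 + 3/97 = 4/97; 4/97 + 5/97 = 9/97; 9/97 + 14/97 = 23/97; 21/97 + 23/97 = 44/97; 24/97 + 29/97 = 53/97; 44/97 + 53/97 = 1. Resulting codeword lengths (in the order the probabilities were given): (2, 4, 3, 5, 5, 2, 2). L_avg = sum(p_i * l_i) = 24/97*2 + 5/97*4 + 14/97*3 + 3/97*5 + 1/97*5 + 21/97*2 + 29/97*2 = 230/97 = 2.3711

2.3711 bits
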